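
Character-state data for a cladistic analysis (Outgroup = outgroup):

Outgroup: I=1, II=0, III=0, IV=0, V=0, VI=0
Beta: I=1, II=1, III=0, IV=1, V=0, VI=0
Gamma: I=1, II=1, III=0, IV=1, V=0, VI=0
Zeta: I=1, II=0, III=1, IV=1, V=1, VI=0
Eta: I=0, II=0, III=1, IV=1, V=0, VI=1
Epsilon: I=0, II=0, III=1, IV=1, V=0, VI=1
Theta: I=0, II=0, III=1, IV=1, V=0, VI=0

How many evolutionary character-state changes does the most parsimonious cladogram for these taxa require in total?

6

Character polarity is set by the outgroup: the derived state is whichever differs from the outgroup's state, so for I the derived state is '0', and for the remaining characters it is '1'.
I: derived state '0' in Epsilon, Eta, and Theta only — synapomorphy for {Epsilon, Eta, Theta}.
II (derived state '1') is shared by Beta and Gamma — a synapomorphy uniting that clade.
III (derived state '1') is shared by Epsilon, Eta, Theta, and Zeta — a synapomorphy uniting that clade.
IV (derived state '1') is shared by all ingroup taxa — unites the whole ingroup.
V (derived state '1') is unique to Zeta (autapomorphy; uninformative for grouping).
VI: derived state '1' in Epsilon and Eta only — synapomorphy for {Epsilon, Eta}.
Most parsimonious ingroup topology: ((Beta,Gamma),(Zeta,((Eta,Epsilon),Theta))).
Changes per character on this tree: I: 1; II: 1; III: 1; IV: 1; V: 1; VI: 1.
Total = 6.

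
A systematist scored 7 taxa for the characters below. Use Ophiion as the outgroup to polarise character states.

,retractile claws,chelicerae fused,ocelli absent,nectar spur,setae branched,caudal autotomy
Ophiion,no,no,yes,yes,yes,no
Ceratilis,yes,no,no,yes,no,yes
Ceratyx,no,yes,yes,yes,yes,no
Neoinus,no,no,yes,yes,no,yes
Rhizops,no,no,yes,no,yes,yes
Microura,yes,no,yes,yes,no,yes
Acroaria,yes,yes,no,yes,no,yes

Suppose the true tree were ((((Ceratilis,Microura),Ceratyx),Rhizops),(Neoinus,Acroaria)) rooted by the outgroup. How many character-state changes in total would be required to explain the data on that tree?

11

Map each character onto ((((Ceratilis,Microura),Ceratyx),Rhizops),(Neoinus,Acroaria)) (rooted by Ophiion) and count the minimum state changes it requires (Fitch parsimony):
retractile claws: 2; chelicerae fused: 2; ocelli absent: 2; nectar spur: 1; setae branched: 2; caudal autotomy: 2.
Total tree length = 11.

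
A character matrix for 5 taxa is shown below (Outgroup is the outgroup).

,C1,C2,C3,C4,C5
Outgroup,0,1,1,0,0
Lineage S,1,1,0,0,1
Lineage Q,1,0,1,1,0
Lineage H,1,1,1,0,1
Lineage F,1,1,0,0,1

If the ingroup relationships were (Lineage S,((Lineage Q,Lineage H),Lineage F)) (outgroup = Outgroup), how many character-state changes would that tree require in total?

7

Map each character onto (Lineage S,((Lineage Q,Lineage H),Lineage F)) (rooted by Outgroup) and count the minimum state changes it requires (Fitch parsimony):
C1: 1; C2: 1; C3: 2; C4: 1; C5: 2.
Total tree length = 7.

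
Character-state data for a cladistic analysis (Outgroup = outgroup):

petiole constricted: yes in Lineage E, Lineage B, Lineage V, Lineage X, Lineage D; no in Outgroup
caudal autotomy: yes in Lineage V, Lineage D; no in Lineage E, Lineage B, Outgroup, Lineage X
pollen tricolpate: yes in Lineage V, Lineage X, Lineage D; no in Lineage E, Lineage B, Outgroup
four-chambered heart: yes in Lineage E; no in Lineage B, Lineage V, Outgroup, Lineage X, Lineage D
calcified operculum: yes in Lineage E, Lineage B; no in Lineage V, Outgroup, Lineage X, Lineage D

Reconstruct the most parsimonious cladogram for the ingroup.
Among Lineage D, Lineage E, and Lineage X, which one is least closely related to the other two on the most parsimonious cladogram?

Lineage E

The outgroup has state 'no' for every character, so 'yes' is the derived state throughout.
petiole constricted (derived state 'yes') is shared by all ingroup taxa — unites the whole ingroup.
caudal autotomy: derived state 'yes' in Lineage D and Lineage V only — synapomorphy for {Lineage D, Lineage V}.
pollen tricolpate: derived state 'yes' in Lineage D, Lineage V, and Lineage X only — synapomorphy for {Lineage D, Lineage V, Lineage X}.
four-chambered heart: derived state 'yes' in Lineage E only — an autapomorphy, so it tells us nothing about relationships among taxa.
calcified operculum (derived state 'yes') is shared by Lineage B and Lineage E — a synapomorphy uniting that clade.
Most parsimonious ingroup topology: ((Lineage X,(Lineage D,Lineage V)),(Lineage E,Lineage B)).
Lineage X and Lineage D share a more recent common ancestor with each other than either does with Lineage E, so Lineage E is the least closely related of the three.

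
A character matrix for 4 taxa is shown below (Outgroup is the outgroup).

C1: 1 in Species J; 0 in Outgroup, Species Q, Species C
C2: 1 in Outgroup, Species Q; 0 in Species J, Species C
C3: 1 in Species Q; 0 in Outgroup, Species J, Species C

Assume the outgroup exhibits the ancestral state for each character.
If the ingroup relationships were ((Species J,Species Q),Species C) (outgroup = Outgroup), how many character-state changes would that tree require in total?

Map each character onto ((Species J,Species Q),Species C) (rooted by Outgroup) and count the minimum state changes it requires (Fitch parsimony):
C1: 1; C2: 2; C3: 1.
Total tree length = 4.

4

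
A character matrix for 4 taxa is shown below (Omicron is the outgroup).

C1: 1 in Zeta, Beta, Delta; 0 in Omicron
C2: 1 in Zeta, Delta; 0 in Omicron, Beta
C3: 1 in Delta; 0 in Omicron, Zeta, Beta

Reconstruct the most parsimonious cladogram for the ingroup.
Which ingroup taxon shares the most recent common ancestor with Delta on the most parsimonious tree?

Zeta

The outgroup has state '0' for every character, so '1' is the derived state throughout.
All ingroup taxa share the derived state '1' for C1; it defines the ingroup but does not resolve relationships within it.
C2 (derived state '1') is shared by Delta and Zeta — a synapomorphy uniting that clade.
C3: derived state '1' in Delta only — an autapomorphy, so it tells us nothing about relationships among taxa.
Most parsimonious ingroup topology: ((Zeta,Delta),Beta).
Delta and Zeta form a cherry on this tree, so they are sister taxa.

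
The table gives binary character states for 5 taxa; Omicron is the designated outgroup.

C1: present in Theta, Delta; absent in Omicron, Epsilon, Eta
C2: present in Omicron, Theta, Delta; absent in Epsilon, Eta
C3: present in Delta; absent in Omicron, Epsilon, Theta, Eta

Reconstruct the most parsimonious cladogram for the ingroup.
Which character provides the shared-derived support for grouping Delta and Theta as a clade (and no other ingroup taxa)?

C1

Character polarity is set by the outgroup: the derived state is whichever differs from the outgroup's state, so for C2 the derived state is 'absent', and for the remaining characters it is 'present'.
Only Delta and Theta show the derived state 'present' for C1, supporting them as a clade.
C2 (derived state 'absent') is shared by Epsilon and Eta — a synapomorphy uniting that clade.
C3: derived state 'present' in Delta only — an autapomorphy, so it tells us nothing about relationships among taxa.
Most parsimonious ingroup topology: ((Epsilon,Eta),(Theta,Delta)).
The clade {Delta, Theta} is supported by C1: its derived state 'present' occurs in exactly those taxa and in no other taxon (including the outgroup).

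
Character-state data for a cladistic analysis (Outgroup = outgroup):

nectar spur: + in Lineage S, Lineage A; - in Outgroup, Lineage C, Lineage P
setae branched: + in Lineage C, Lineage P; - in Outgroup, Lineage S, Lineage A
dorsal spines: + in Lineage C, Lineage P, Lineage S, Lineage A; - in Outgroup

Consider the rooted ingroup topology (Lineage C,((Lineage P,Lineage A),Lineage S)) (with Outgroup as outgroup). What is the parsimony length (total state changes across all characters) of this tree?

5

Map each character onto (Lineage C,((Lineage P,Lineage A),Lineage S)) (rooted by Outgroup) and count the minimum state changes it requires (Fitch parsimony):
nectar spur: 2; setae branched: 2; dorsal spines: 1.
Total tree length = 5.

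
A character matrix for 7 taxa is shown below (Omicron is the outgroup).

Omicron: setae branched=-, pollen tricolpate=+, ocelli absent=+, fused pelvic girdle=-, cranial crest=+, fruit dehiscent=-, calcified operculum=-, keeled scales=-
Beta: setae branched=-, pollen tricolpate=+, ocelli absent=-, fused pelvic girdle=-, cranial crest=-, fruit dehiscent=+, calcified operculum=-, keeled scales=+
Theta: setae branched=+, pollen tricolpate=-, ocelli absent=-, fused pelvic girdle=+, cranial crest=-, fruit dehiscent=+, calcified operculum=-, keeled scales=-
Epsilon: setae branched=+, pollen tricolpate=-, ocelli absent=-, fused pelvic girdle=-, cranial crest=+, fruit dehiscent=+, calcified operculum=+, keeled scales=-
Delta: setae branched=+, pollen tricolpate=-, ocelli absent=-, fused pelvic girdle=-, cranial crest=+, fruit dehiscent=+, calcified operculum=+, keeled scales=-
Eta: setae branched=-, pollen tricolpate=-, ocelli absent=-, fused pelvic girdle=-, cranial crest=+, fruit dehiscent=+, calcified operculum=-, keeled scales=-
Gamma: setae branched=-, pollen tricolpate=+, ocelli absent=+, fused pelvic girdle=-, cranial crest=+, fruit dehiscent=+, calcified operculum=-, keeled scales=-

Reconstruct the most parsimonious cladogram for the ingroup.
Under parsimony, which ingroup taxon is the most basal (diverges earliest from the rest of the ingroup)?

Character polarity is set by the outgroup: the derived state is whichever differs from the outgroup's state, so for pollen tricolpate, ocelli absent, cranial crest the derived state is '-', and for the remaining characters it is '+'.
Only Delta, Epsilon, and Theta show the derived state '+' for setae branched, supporting them as a clade.
pollen tricolpate (derived state '-') is shared by Delta, Epsilon, Eta, and Theta — a synapomorphy uniting that clade.
Only Beta, Delta, Epsilon, Eta, and Theta show the derived state '-' for ocelli absent, supporting them as a clade.
fused pelvic girdle (derived state '+') is unique to Theta (autapomorphy; uninformative for grouping).
cranial crest (state '-') occurs in Beta and Theta but conflicts with the nesting implied by the other characters — most parsimoniously interpreted as homoplasy.
All ingroup taxa share the derived state '+' for fruit dehiscent; it defines the ingroup but does not resolve relationships within it.
calcified operculum (derived state '+') is shared by Delta and Epsilon — a synapomorphy uniting that clade.
keeled scales (derived state '+') is unique to Beta (autapomorphy; uninformative for grouping).
Most parsimonious ingroup topology: ((Beta,((Theta,(Epsilon,Delta)),Eta)),Gamma).
Gamma is sister to the clade containing all other ingroup taxa, so it is the earliest-diverging (most basal) ingroup lineage.

Gamma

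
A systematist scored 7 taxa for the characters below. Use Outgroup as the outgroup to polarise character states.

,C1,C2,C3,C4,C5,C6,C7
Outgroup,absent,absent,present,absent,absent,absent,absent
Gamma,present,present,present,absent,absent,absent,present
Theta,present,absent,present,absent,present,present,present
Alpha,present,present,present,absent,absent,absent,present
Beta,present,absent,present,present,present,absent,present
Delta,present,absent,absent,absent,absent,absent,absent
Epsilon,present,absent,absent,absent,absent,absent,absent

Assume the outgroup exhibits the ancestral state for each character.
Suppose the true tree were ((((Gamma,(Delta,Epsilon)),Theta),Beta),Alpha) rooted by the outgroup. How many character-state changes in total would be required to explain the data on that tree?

10

Map each character onto ((((Gamma,(Delta,Epsilon)),Theta),Beta),Alpha) (rooted by Outgroup) and count the minimum state changes it requires (Fitch parsimony):
C1: 1; C2: 2; C3: 1; C4: 1; C5: 2; C6: 1; C7: 2.
Total tree length = 10.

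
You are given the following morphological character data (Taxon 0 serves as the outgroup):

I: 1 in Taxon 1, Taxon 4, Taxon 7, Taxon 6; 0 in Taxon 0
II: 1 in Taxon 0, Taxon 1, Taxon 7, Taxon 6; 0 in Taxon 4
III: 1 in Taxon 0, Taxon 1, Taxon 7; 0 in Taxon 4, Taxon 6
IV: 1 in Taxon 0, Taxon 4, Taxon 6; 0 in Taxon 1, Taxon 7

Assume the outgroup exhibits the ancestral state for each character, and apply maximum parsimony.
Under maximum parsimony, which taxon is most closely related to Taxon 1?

Character polarity is set by the outgroup: the derived state is whichever differs from the outgroup's state, so for II, III, IV the derived state is '0', and for the remaining characters it is '1'.
I (derived state '1') is shared by all ingroup taxa — unites the whole ingroup.
II (derived state '0') is unique to Taxon 4 (autapomorphy; uninformative for grouping).
III (derived state '0') is shared by Taxon 4 and Taxon 6 — a synapomorphy uniting that clade.
IV: derived state '0' in Taxon 1 and Taxon 7 only — synapomorphy for {Taxon 1, Taxon 7}.
Most parsimonious ingroup topology: ((Taxon 1,Taxon 7),(Taxon 4,Taxon 6)).
Taxon 1 and Taxon 7 form a cherry on this tree, so they are sister taxa.

Taxon 7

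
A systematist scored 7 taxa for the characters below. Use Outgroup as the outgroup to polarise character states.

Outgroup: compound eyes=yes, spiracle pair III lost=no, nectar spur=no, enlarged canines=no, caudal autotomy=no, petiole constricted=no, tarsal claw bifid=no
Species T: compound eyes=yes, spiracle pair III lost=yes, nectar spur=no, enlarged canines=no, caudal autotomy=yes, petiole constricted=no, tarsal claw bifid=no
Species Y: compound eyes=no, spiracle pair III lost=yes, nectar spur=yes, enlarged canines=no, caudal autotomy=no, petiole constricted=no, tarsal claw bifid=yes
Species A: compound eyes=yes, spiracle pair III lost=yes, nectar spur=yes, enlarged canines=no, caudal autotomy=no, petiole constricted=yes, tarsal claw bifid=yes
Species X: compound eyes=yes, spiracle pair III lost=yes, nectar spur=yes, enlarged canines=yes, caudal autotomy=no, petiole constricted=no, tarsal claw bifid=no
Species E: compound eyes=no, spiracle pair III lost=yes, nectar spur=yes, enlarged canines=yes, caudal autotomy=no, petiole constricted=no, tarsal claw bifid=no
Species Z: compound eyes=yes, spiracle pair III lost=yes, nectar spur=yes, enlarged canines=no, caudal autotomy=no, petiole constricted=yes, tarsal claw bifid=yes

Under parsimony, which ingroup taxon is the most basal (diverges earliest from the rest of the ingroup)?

Species T

Character polarity is set by the outgroup: the derived state is whichever differs from the outgroup's state, so for compound eyes the derived state is 'no', and for the remaining characters it is 'yes'.
compound eyes (state 'no') occurs in Species E and Species Y but conflicts with the nesting implied by the other characters — most parsimoniously interpreted as homoplasy.
All ingroup taxa share the derived state 'yes' for spiracle pair III lost; it defines the ingroup but does not resolve relationships within it.
Only Species A, Species E, Species X, Species Y, and Species Z show the derived state 'yes' for nectar spur, supporting them as a clade.
enlarged canines (derived state 'yes') is shared by Species E and Species X — a synapomorphy uniting that clade.
caudal autotomy: derived state 'yes' in Species T only — an autapomorphy, so it tells us nothing about relationships among taxa.
petiole constricted (derived state 'yes') is shared by Species A and Species Z — a synapomorphy uniting that clade.
tarsal claw bifid (derived state 'yes') is shared by Species A, Species Y, and Species Z — a synapomorphy uniting that clade.
Most parsimonious ingroup topology: (Species T,((Species Y,(Species A,Species Z)),(Species X,Species E))).
Species T is sister to the clade containing all other ingroup taxa, so it is the earliest-diverging (most basal) ingroup lineage.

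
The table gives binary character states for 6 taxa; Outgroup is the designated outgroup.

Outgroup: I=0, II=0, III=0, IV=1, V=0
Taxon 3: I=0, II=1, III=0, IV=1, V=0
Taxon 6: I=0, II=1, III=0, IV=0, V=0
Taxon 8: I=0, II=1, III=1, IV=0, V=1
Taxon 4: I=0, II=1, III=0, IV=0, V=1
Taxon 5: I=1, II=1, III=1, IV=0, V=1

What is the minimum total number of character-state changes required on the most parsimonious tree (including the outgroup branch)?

Character polarity is set by the outgroup: the derived state is whichever differs from the outgroup's state, so for IV the derived state is '0', and for the remaining characters it is '1'.
I: derived state '1' in Taxon 5 only — an autapomorphy, so it tells us nothing about relationships among taxa.
All ingroup taxa share the derived state '1' for II; it defines the ingroup but does not resolve relationships within it.
Only Taxon 5 and Taxon 8 show the derived state '1' for III, supporting them as a clade.
Only Taxon 4, Taxon 5, Taxon 6, and Taxon 8 show the derived state '0' for IV, supporting them as a clade.
V (derived state '1') is shared by Taxon 4, Taxon 5, and Taxon 8 — a synapomorphy uniting that clade.
Most parsimonious ingroup topology: (Taxon 3,(Taxon 6,((Taxon 8,Taxon 5),Taxon 4))).
Changes per character on this tree: I: 1; II: 1; III: 1; IV: 1; V: 1.
Total = 5.

5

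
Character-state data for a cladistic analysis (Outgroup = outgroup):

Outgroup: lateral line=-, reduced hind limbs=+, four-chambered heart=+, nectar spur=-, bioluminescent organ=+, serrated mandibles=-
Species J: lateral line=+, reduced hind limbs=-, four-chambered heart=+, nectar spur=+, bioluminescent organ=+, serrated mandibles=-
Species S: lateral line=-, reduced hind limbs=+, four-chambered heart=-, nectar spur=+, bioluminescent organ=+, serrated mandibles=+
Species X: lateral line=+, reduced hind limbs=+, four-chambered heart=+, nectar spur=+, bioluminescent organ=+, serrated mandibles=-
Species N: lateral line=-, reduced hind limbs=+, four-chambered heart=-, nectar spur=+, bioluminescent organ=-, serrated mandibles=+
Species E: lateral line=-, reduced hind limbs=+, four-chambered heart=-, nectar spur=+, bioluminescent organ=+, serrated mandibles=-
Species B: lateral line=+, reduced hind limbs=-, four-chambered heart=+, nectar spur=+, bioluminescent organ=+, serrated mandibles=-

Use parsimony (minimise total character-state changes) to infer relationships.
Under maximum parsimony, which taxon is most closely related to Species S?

Species N

Character polarity is set by the outgroup: the derived state is whichever differs from the outgroup's state, so for reduced hind limbs, four-chambered heart, bioluminescent organ the derived state is '-', and for the remaining characters it is '+'.
lateral line (derived state '+') is shared by Species B, Species J, and Species X — a synapomorphy uniting that clade.
reduced hind limbs (derived state '-') is shared by Species B and Species J — a synapomorphy uniting that clade.
four-chambered heart (derived state '-') is shared by Species E, Species N, and Species S — a synapomorphy uniting that clade.
All ingroup taxa share the derived state '+' for nectar spur; it defines the ingroup but does not resolve relationships within it.
bioluminescent organ: derived state '-' in Species N only — an autapomorphy, so it tells us nothing about relationships among taxa.
serrated mandibles: derived state '+' in Species N and Species S only — synapomorphy for {Species N, Species S}.
Most parsimonious ingroup topology: (((Species J,Species B),Species X),((Species S,Species N),Species E)).
Species S and Species N form a cherry on this tree, so they are sister taxa.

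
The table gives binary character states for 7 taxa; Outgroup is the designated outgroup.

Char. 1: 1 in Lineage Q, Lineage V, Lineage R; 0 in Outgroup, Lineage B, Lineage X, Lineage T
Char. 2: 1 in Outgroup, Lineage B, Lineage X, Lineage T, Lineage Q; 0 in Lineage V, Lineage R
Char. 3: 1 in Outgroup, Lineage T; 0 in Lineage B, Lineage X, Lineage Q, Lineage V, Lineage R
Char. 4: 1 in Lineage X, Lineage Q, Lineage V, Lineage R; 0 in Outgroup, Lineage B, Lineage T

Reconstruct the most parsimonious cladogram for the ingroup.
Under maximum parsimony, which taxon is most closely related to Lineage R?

Character polarity is set by the outgroup: the derived state is whichever differs from the outgroup's state, so for Char. 2, Char. 3 the derived state is '0', and for the remaining characters it is '1'.
Char. 1 (derived state '1') is shared by Lineage Q, Lineage R, and Lineage V — a synapomorphy uniting that clade.
Char. 2: derived state '0' in Lineage R and Lineage V only — synapomorphy for {Lineage R, Lineage V}.
Only Lineage B, Lineage Q, Lineage R, Lineage V, and Lineage X show the derived state '0' for Char. 3, supporting them as a clade.
Only Lineage Q, Lineage R, Lineage V, and Lineage X show the derived state '1' for Char. 4, supporting them as a clade.
Most parsimonious ingroup topology: ((Lineage B,(Lineage X,(Lineage Q,(Lineage V,Lineage R)))),Lineage T).
Lineage R and Lineage V form a cherry on this tree, so they are sister taxa.

Lineage V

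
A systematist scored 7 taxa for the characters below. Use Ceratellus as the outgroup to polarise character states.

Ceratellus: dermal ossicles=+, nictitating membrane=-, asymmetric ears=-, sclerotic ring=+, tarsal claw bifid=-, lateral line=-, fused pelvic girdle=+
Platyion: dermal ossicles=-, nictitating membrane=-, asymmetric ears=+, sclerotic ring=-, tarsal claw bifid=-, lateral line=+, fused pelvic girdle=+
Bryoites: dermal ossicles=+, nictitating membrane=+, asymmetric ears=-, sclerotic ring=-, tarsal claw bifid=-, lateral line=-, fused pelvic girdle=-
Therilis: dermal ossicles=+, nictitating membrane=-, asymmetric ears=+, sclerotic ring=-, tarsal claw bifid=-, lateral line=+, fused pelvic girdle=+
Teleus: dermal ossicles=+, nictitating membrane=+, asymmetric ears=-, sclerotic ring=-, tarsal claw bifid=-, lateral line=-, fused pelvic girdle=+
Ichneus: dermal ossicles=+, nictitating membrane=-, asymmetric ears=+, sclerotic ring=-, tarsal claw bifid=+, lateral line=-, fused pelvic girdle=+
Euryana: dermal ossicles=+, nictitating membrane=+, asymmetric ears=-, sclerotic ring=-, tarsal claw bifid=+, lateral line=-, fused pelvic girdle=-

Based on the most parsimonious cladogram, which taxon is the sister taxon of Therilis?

Character polarity is set by the outgroup: the derived state is whichever differs from the outgroup's state, so for dermal ossicles, sclerotic ring, fused pelvic girdle the derived state is '-', and for the remaining characters it is '+'.
dermal ossicles: derived state '-' in Platyion only — an autapomorphy, so it tells us nothing about relationships among taxa.
nictitating membrane: derived state '+' in Bryoites, Euryana, and Teleus only — synapomorphy for {Bryoites, Euryana, Teleus}.
asymmetric ears: derived state '+' in Ichneus, Platyion, and Therilis only — synapomorphy for {Ichneus, Platyion, Therilis}.
sclerotic ring (derived state '-') is shared by all ingroup taxa — unites the whole ingroup.
tarsal claw bifid (state '+') occurs in Euryana and Ichneus but conflicts with the nesting implied by the other characters — most parsimoniously interpreted as homoplasy.
lateral line (derived state '+') is shared by Platyion and Therilis — a synapomorphy uniting that clade.
Only Bryoites and Euryana show the derived state '-' for fused pelvic girdle, supporting them as a clade.
Most parsimonious ingroup topology: (((Platyion,Therilis),Ichneus),((Bryoites,Euryana),Teleus)).
Therilis and Platyion form a cherry on this tree, so they are sister taxa.

Platyion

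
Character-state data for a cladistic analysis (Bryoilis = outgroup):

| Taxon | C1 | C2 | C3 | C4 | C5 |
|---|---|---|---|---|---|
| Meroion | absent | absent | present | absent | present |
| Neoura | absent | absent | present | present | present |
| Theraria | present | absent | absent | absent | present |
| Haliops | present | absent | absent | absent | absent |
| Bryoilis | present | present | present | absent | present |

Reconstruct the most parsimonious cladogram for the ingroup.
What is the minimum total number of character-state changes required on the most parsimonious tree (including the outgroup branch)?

5

Character polarity is set by the outgroup: the derived state is whichever differs from the outgroup's state, so for C1, C2, C3, C5 the derived state is 'absent', and for the remaining characters it is 'present'.
C1: derived state 'absent' in Meroion and Neoura only — synapomorphy for {Meroion, Neoura}.
All ingroup taxa share the derived state 'absent' for C2; it defines the ingroup but does not resolve relationships within it.
Only Haliops and Theraria show the derived state 'absent' for C3, supporting them as a clade.
C4: derived state 'present' in Neoura only — an autapomorphy, so it tells us nothing about relationships among taxa.
C5 (derived state 'absent') is unique to Haliops (autapomorphy; uninformative for grouping).
Most parsimonious ingroup topology: ((Theraria,Haliops),(Meroion,Neoura)).
Changes per character on this tree: C1: 1; C2: 1; C3: 1; C4: 1; C5: 1.
Total = 5.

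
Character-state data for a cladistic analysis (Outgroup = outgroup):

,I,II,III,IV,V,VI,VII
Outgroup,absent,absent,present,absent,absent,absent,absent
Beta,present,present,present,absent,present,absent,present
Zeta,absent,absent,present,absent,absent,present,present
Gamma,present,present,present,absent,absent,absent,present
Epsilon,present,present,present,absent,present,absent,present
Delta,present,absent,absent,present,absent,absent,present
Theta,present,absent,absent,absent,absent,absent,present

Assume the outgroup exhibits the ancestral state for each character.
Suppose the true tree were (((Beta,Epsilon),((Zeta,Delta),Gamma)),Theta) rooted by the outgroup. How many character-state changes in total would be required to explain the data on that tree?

10

Map each character onto (((Beta,Epsilon),((Zeta,Delta),Gamma)),Theta) (rooted by Outgroup) and count the minimum state changes it requires (Fitch parsimony):
I: 2; II: 2; III: 2; IV: 1; V: 1; VI: 1; VII: 1.
Total tree length = 10.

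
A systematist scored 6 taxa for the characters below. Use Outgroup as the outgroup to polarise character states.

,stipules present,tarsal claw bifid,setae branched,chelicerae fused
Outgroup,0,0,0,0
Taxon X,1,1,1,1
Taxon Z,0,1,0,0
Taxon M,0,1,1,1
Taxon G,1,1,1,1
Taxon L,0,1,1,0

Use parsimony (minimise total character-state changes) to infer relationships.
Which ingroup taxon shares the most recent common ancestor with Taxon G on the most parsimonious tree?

Taxon X

The outgroup has state '0' for every character, so '1' is the derived state throughout.
Only Taxon G and Taxon X show the derived state '1' for stipules present, supporting them as a clade.
All ingroup taxa share the derived state '1' for tarsal claw bifid; it defines the ingroup but does not resolve relationships within it.
Only Taxon G, Taxon L, Taxon M, and Taxon X show the derived state '1' for setae branched, supporting them as a clade.
chelicerae fused (derived state '1') is shared by Taxon G, Taxon M, and Taxon X — a synapomorphy uniting that clade.
Most parsimonious ingroup topology: ((((Taxon X,Taxon G),Taxon M),Taxon L),Taxon Z).
Taxon G and Taxon X form a cherry on this tree, so they are sister taxa.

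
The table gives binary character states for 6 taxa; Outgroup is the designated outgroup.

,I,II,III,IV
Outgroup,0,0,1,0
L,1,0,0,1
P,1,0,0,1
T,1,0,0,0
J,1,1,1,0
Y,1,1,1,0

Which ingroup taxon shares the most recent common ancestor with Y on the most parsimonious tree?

J

Character polarity is set by the outgroup: the derived state is whichever differs from the outgroup's state, so for III the derived state is '0', and for the remaining characters it is '1'.
I (derived state '1') is shared by all ingroup taxa — unites the whole ingroup.
Only J and Y show the derived state '1' for II, supporting them as a clade.
III: derived state '0' in L, P, and T only — synapomorphy for {L, P, T}.
Only L and P show the derived state '1' for IV, supporting them as a clade.
Most parsimonious ingroup topology: (((L,P),T),(J,Y)).
Y and J form a cherry on this tree, so they are sister taxa.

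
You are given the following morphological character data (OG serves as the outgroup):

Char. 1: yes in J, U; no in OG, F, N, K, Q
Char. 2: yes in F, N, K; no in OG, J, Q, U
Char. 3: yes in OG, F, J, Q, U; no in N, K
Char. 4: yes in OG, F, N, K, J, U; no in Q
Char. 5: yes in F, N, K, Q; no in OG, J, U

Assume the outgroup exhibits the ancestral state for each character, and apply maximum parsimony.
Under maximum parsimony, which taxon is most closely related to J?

Character polarity is set by the outgroup: the derived state is whichever differs from the outgroup's state, so for Char. 3, Char. 4 the derived state is 'no', and for the remaining characters it is 'yes'.
Only J and U show the derived state 'yes' for Char. 1, supporting them as a clade.
Char. 2: derived state 'yes' in F, K, and N only — synapomorphy for {F, K, N}.
Char. 3 (derived state 'no') is shared by K and N — a synapomorphy uniting that clade.
Char. 4: derived state 'no' in Q only — an autapomorphy, so it tells us nothing about relationships among taxa.
Char. 5 (derived state 'yes') is shared by F, K, N, and Q — a synapomorphy uniting that clade.
Most parsimonious ingroup topology: (((F,(N,K)),Q),(J,U)).
J and U form a cherry on this tree, so they are sister taxa.

U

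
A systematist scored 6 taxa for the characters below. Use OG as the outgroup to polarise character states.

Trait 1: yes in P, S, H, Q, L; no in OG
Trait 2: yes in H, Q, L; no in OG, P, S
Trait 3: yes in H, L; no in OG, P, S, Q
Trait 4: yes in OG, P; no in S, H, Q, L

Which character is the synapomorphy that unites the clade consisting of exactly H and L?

Trait 3

Character polarity is set by the outgroup: the derived state is whichever differs from the outgroup's state, so for Trait 4 the derived state is 'no', and for the remaining characters it is 'yes'.
All ingroup taxa share the derived state 'yes' for Trait 1; it defines the ingroup but does not resolve relationships within it.
Trait 2 (derived state 'yes') is shared by H, L, and Q — a synapomorphy uniting that clade.
Trait 3: derived state 'yes' in H and L only — synapomorphy for {H, L}.
Trait 4 (derived state 'no') is shared by H, L, Q, and S — a synapomorphy uniting that clade.
Most parsimonious ingroup topology: (P,(S,((H,L),Q))).
The clade {H, L} is supported by Trait 3: its derived state 'yes' occurs in exactly those taxa and in no other taxon (including the outgroup).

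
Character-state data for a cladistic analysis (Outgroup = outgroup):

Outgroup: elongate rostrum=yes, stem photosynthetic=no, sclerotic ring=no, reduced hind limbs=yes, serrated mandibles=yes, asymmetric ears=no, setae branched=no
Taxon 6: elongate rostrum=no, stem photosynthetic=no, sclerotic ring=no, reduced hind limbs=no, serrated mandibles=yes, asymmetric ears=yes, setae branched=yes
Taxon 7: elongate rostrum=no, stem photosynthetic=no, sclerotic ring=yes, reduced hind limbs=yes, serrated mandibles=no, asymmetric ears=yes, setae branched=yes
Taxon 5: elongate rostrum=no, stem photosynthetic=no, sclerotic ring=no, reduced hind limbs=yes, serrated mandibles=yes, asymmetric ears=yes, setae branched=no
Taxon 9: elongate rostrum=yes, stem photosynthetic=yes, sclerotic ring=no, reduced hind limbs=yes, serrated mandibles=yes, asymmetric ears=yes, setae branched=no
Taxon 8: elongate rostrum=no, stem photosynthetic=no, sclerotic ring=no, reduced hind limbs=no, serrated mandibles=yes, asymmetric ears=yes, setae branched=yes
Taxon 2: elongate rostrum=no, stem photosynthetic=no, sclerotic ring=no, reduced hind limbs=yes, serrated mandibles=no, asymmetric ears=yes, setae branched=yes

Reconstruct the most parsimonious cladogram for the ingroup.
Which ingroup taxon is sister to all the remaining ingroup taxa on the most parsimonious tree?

Taxon 9

Character polarity is set by the outgroup: the derived state is whichever differs from the outgroup's state, so for elongate rostrum, reduced hind limbs, serrated mandibles the derived state is 'no', and for the remaining characters it is 'yes'.
elongate rostrum: derived state 'no' in Taxon 2, Taxon 5, Taxon 6, Taxon 7, and Taxon 8 only — synapomorphy for {Taxon 2, Taxon 5, Taxon 6, Taxon 7, Taxon 8}.
stem photosynthetic: derived state 'yes' in Taxon 9 only — an autapomorphy, so it tells us nothing about relationships among taxa.
sclerotic ring: derived state 'yes' in Taxon 7 only — an autapomorphy, so it tells us nothing about relationships among taxa.
reduced hind limbs (derived state 'no') is shared by Taxon 6 and Taxon 8 — a synapomorphy uniting that clade.
Only Taxon 2 and Taxon 7 show the derived state 'no' for serrated mandibles, supporting them as a clade.
All ingroup taxa share the derived state 'yes' for asymmetric ears; it defines the ingroup but does not resolve relationships within it.
setae branched: derived state 'yes' in Taxon 2, Taxon 6, Taxon 7, and Taxon 8 only — synapomorphy for {Taxon 2, Taxon 6, Taxon 7, Taxon 8}.
Most parsimonious ingroup topology: (Taxon 9,(Taxon 5,((Taxon 6,Taxon 8),(Taxon 2,Taxon 7)))).
Taxon 9 is sister to the clade containing all other ingroup taxa, so it is the earliest-diverging (most basal) ingroup lineage.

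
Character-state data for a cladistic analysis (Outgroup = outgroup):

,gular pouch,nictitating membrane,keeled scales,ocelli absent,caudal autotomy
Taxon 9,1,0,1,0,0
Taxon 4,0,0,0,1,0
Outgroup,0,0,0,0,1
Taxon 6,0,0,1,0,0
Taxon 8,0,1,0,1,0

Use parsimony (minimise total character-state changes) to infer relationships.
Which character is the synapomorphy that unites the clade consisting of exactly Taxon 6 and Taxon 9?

Character polarity is set by the outgroup: the derived state is whichever differs from the outgroup's state, so for caudal autotomy the derived state is '0', and for the remaining characters it is '1'.
gular pouch: derived state '1' in Taxon 9 only — an autapomorphy, so it tells us nothing about relationships among taxa.
nictitating membrane (derived state '1') is unique to Taxon 8 (autapomorphy; uninformative for grouping).
Only Taxon 6 and Taxon 9 show the derived state '1' for keeled scales, supporting them as a clade.
Only Taxon 4 and Taxon 8 show the derived state '1' for ocelli absent, supporting them as a clade.
caudal autotomy (derived state '0') is shared by all ingroup taxa — unites the whole ingroup.
Most parsimonious ingroup topology: ((Taxon 8,Taxon 4),(Taxon 9,Taxon 6)).
The clade {Taxon 6, Taxon 9} is supported by keeled scales: its derived state '1' occurs in exactly those taxa and in no other taxon (including the outgroup).

keeled scales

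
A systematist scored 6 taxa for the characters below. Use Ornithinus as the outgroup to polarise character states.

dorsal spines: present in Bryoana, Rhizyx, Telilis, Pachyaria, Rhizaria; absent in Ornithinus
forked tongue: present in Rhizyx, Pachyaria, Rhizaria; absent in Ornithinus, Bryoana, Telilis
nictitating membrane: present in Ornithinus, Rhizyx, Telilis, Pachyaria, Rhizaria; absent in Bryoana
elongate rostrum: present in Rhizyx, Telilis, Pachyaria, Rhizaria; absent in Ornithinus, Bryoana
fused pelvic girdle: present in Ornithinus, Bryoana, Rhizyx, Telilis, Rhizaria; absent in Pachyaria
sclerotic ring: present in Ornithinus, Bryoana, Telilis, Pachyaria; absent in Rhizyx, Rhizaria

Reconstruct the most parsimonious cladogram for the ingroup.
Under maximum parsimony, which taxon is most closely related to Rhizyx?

Rhizaria

Character polarity is set by the outgroup: the derived state is whichever differs from the outgroup's state, so for nictitating membrane, fused pelvic girdle, sclerotic ring the derived state is 'absent', and for the remaining characters it is 'present'.
All ingroup taxa share the derived state 'present' for dorsal spines; it defines the ingroup but does not resolve relationships within it.
forked tongue (derived state 'present') is shared by Pachyaria, Rhizaria, and Rhizyx — a synapomorphy uniting that clade.
nictitating membrane (derived state 'absent') is unique to Bryoana (autapomorphy; uninformative for grouping).
Only Pachyaria, Rhizaria, Rhizyx, and Telilis show the derived state 'present' for elongate rostrum, supporting them as a clade.
fused pelvic girdle (derived state 'absent') is unique to Pachyaria (autapomorphy; uninformative for grouping).
sclerotic ring: derived state 'absent' in Rhizaria and Rhizyx only — synapomorphy for {Rhizaria, Rhizyx}.
Most parsimonious ingroup topology: (Bryoana,(((Rhizyx,Rhizaria),Pachyaria),Telilis)).
Rhizyx and Rhizaria form a cherry on this tree, so they are sister taxa.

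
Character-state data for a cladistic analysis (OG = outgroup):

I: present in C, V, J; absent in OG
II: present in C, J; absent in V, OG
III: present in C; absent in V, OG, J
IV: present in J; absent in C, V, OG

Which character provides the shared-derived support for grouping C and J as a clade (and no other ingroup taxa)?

The outgroup has state 'absent' for every character, so 'present' is the derived state throughout.
I (derived state 'present') is shared by all ingroup taxa — unites the whole ingroup.
II (derived state 'present') is shared by C and J — a synapomorphy uniting that clade.
III (derived state 'present') is unique to C (autapomorphy; uninformative for grouping).
IV: derived state 'present' in J only — an autapomorphy, so it tells us nothing about relationships among taxa.
Most parsimonious ingroup topology: (V,(J,C)).
The clade {C, J} is supported by II: its derived state 'present' occurs in exactly those taxa and in no other taxon (including the outgroup).

II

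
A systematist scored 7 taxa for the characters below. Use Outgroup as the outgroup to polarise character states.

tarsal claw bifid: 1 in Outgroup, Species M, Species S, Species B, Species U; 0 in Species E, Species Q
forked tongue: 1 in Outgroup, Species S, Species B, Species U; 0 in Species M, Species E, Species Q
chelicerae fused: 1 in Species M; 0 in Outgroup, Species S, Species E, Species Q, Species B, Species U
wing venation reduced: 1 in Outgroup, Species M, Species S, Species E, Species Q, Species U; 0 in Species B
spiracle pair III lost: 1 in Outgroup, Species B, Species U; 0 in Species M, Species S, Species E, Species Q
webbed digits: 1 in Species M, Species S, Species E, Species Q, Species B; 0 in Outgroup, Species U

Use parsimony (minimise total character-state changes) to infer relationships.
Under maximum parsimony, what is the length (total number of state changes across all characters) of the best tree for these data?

6

Character polarity is set by the outgroup: the derived state is whichever differs from the outgroup's state, so for tarsal claw bifid, forked tongue, wing venation reduced, spiracle pair III lost the derived state is '0', and for the remaining characters it is '1'.
tarsal claw bifid (derived state '0') is shared by Species E and Species Q — a synapomorphy uniting that clade.
forked tongue (derived state '0') is shared by Species E, Species M, and Species Q — a synapomorphy uniting that clade.
chelicerae fused: derived state '1' in Species M only — an autapomorphy, so it tells us nothing about relationships among taxa.
wing venation reduced: derived state '0' in Species B only — an autapomorphy, so it tells us nothing about relationships among taxa.
spiracle pair III lost (derived state '0') is shared by Species E, Species M, Species Q, and Species S — a synapomorphy uniting that clade.
webbed digits (derived state '1') is shared by Species B, Species E, Species M, Species Q, and Species S — a synapomorphy uniting that clade.
Most parsimonious ingroup topology: ((((Species M,(Species E,Species Q)),Species S),Species B),Species U).
Changes per character on this tree: tarsal claw bifid: 1; forked tongue: 1; chelicerae fused: 1; wing venation reduced: 1; spiracle pair III lost: 1; webbed digits: 1.
Total = 6.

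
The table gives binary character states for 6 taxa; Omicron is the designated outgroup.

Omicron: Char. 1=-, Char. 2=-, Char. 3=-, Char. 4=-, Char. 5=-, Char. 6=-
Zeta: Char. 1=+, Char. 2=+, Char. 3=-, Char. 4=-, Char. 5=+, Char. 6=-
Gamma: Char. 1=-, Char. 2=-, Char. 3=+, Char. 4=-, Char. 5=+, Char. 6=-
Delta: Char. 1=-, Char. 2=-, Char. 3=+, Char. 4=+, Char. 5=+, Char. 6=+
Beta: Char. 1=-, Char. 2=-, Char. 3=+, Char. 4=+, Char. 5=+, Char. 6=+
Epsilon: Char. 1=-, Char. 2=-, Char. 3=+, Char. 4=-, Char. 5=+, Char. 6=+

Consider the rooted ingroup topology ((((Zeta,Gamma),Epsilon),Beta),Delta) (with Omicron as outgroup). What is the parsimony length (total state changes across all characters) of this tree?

Map each character onto ((((Zeta,Gamma),Epsilon),Beta),Delta) (rooted by Omicron) and count the minimum state changes it requires (Fitch parsimony):
Char. 1: 1; Char. 2: 1; Char. 3: 2; Char. 4: 2; Char. 5: 1; Char. 6: 2.
Total tree length = 9.

9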